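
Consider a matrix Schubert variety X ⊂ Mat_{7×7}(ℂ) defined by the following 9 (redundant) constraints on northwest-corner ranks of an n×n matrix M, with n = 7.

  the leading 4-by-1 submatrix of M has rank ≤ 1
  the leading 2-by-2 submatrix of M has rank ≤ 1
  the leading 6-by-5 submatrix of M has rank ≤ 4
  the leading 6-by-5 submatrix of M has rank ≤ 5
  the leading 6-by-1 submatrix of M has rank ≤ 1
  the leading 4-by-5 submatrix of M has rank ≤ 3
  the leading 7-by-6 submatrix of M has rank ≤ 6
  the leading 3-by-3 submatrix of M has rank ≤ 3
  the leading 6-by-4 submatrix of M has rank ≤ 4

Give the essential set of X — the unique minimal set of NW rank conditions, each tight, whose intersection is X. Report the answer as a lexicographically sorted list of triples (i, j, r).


Recovering R(i,j) via the rank-extension bound from the 9 conditions:

  row 1: 1, 1, 1, 1, 1, 1, 1
  row 2: 1, 1, 2, 2, 2, 2, 2
  row 3: 1, 2, 3, 3, 3, 3, 3
  row 4: 1, 2, 3, 3, 3, 4, 4
  row 5: 1, 2, 3, 4, 4, 5, 5
  row 6: 1, 2, 3, 4, 4, 5, 6
  row 7: 1, 2, 3, 4, 5, 6, 7

giving w = (1, 3, 2, 6, 4, 7, 5) via Δ²R.

Rothe diagram D(w) (4 cells), 3 SE-corners (essential conditions):

[(2, 2, 1), (4, 5, 3), (6, 5, 4)]


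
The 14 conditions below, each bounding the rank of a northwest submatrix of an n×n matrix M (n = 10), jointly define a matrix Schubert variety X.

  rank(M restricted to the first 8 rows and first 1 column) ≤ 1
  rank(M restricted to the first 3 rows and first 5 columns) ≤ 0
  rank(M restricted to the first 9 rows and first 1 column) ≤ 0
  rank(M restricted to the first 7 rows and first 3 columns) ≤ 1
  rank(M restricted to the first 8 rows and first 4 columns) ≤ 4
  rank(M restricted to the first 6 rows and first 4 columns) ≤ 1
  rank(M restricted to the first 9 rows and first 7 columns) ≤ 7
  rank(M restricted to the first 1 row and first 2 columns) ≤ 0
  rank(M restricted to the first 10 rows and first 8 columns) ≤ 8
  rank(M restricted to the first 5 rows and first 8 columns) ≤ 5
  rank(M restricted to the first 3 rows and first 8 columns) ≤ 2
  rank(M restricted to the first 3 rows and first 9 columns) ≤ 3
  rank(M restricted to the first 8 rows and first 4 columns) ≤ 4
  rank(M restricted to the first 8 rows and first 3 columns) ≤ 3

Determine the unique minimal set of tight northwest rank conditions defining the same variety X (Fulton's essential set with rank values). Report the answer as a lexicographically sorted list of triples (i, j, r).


Computing R[i][j] = min implied NW-rank bound (n=10, 14 conditions):

  i=1: 0 | 0 | 0 | 0 | 0 | 1 | 1 | 1 | 1 | 1
  i=2: 0 | 0 | 0 | 0 | 0 | 1 | 2 | 2 | 2 | 2
  i=3: 0 | 0 | 0 | 0 | 0 | 1 | 2 | 2 | 3 | 3
  i=4: 0 | 1 | 1 | 1 | 1 | 2 | 3 | 3 | 4 | 4
  i=5: 0 | 1 | 1 | 1 | 2 | 3 | 4 | 4 | 5 | 5
  i=6: 0 | 1 | 1 | 1 | 2 | 3 | 4 | 5 | 6 | 6
  i=7: 0 | 1 | 1 | 2 | 3 | 4 | 5 | 6 | 7 | 7
  i=8: 0 | 1 | 2 | 3 | 4 | 5 | 6 | 7 | 8 | 8
  i=9: 0 | 1 | 2 | 3 | 4 | 5 | 6 | 7 | 8 | 9
  i=10: 1 | 2 | 3 | 4 | 5 | 6 | 7 | 8 | 9 | 10

reading off 1-entries of Δ²R: w = (6, 7, 9, 2, 5, 8, 4, 3, 10, 1).

D(w) has 27 cells with 5 SE-corners; essential set:

[(3, 5, 0), (3, 8, 2), (6, 4, 1), (7, 3, 1), (9, 1, 0)]


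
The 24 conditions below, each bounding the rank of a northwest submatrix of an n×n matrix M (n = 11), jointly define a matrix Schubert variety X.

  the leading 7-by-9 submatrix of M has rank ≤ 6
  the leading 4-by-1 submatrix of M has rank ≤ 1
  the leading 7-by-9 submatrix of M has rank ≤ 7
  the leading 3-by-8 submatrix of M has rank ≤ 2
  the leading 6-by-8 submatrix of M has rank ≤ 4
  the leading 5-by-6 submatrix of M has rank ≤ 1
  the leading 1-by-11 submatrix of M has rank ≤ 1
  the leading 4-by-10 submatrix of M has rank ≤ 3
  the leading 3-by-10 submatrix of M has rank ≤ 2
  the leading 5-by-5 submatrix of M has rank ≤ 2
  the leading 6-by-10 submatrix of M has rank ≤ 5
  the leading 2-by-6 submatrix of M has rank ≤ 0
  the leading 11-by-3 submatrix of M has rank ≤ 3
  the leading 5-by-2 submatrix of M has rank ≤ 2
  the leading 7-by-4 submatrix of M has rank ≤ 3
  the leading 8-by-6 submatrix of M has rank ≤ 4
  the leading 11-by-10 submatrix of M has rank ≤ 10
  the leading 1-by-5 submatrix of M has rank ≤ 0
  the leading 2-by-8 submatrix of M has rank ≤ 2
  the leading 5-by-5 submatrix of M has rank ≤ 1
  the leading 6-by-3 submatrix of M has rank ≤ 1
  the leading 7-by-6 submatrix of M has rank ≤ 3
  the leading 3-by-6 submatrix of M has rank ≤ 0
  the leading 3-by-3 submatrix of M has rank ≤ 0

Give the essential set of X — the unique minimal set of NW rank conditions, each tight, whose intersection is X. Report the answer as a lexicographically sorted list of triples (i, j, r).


Propagating the 24 rank bounds to every northwest block:

  0 0 0 0 0 0 1 1 1 1 1
  0 0 0 0 0 0 1 2 2 2 2
  0 0 0 0 0 0 1 2 2 2 3
  1 1 1 1 1 1 2 3 3 3 4
  1 1 1 1 1 1 2 3 4 4 5
  1 1 1 2 2 2 3 4 5 5 6
  1 2 2 3 3 3 4 5 6 6 7
  1 2 3 4 4 4 5 6 7 7 8
  1 2 3 4 5 5 6 7 8 8 9
  1 2 3 4 5 6 7 8 9 9 10
  1 2 3 4 5 6 7 8 9 10 11

second differences of R give the permutation w = (7, 8, 11, 1, 9, 4, 2, 3, 5, 6, 10).

|D(w)|=27, |Ess(w)|=4:

[(3, 6, 0), (3, 10, 2), (5, 6, 1), (6, 3, 1)]


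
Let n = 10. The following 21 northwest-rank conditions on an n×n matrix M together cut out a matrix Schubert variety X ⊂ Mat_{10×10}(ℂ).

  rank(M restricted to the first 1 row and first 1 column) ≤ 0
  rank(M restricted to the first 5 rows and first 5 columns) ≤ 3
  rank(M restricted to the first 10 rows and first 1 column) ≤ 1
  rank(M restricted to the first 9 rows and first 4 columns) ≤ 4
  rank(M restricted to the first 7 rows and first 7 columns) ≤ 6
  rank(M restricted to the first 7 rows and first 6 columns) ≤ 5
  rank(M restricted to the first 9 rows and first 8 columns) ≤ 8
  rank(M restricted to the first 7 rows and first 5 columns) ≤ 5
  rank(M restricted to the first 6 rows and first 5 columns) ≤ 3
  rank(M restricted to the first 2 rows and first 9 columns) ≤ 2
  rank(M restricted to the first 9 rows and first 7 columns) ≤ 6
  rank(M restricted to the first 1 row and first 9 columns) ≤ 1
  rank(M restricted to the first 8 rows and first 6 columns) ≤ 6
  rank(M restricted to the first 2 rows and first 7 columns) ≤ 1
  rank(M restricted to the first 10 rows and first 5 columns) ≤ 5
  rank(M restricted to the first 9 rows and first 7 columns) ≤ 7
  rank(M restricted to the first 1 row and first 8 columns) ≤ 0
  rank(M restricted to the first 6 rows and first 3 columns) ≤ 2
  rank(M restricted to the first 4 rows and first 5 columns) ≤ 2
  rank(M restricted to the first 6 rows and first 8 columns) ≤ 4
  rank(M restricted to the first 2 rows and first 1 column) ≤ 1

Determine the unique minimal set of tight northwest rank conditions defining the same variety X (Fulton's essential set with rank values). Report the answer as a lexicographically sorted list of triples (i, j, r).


Reconstructing r_w from the 21 given conditions:

  0  0  0  0  0  0  0  0  1  1
  1  1  1  1  1  1  1  1  2  2
  1  2  2  2  2  2  2  2  3  3
  1  2  2  2  2  3  3  3  4  4
  1  2  2  3  3  4  4  4  5  5
  1  2  2  3  3  4  4  4  5  6
  1  2  3  4  4  5  5  5  6  7
  1  2  3  4  5  6  6  6  7  8
  1  2  3  4  5  6  6  7  8  9
  1  2  3  4  5  6  7  8  9  10

hence w(1..10) = (9, 1, 2, 6, 4, 10, 3, 5, 8, 7).

ℓ(w)=17; the 6 essential cells (i,j,r):

[(1, 8, 0), (4, 5, 2), (6, 3, 2), (6, 5, 3), (6, 8, 4), (9, 7, 6)]


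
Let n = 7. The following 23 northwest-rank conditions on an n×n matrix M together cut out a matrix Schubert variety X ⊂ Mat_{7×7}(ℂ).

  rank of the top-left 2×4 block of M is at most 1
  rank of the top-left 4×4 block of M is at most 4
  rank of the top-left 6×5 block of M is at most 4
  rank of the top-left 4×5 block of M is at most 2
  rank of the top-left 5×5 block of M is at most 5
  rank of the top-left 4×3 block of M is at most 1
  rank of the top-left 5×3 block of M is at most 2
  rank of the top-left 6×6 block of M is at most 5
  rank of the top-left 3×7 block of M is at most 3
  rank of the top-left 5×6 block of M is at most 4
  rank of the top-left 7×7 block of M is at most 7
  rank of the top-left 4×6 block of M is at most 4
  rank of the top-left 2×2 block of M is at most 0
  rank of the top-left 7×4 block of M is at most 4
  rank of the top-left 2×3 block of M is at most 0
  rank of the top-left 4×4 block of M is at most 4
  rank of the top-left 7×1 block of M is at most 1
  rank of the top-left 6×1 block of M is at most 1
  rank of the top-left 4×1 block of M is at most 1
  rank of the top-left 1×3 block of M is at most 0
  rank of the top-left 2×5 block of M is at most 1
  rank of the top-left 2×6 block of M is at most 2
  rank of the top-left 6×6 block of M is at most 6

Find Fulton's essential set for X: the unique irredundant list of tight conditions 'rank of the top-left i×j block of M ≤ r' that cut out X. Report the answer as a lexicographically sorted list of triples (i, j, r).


Computing R[i][j] = min implied NW-rank bound (n=7, 23 conditions):

  i=1: 0, 0, 0, 1, 1, 1, 1
  i=2: 0, 0, 0, 1, 1, 2, 2
  i=3: 1, 1, 1, 2, 2, 3, 3
  i=4: 1, 1, 1, 2, 2, 3, 4
  i=5: 1, 2, 2, 3, 3, 4, 5
  i=6: 1, 2, 3, 4, 4, 5, 6
  i=7: 1, 2, 3, 4, 5, 6, 7

so w = (4, 6, 1, 7, 2, 3, 5).

ℓ(w)=10; the 4 essential cells (i,j,r):

[(2, 3, 0), (2, 5, 1), (4, 3, 1), (4, 5, 2)]


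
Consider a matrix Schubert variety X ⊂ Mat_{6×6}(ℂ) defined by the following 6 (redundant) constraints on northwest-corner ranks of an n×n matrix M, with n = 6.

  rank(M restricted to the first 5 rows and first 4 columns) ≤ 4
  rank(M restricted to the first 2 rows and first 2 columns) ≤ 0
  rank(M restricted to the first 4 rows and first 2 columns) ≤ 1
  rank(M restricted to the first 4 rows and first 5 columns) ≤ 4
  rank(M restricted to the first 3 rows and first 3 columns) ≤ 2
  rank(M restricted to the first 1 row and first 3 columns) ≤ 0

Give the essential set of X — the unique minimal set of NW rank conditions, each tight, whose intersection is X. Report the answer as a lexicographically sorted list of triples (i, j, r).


The tightest implied rank at each (i,j), from the 6 conditions:

  0  0  0  1  1  1
  0  0  1  2  2  2
  1  1  2  3  3  3
  1  1  2  3  4  4
  1  2  3  4  5  5
  1  2  3  4  5  6

giving w = (4, 3, 1, 5, 2, 6) via Δ²R.

3 SE-corners of the 6-cell Rothe diagram give Ess(w):

[(1, 3, 0), (2, 2, 0), (4, 2, 1)]


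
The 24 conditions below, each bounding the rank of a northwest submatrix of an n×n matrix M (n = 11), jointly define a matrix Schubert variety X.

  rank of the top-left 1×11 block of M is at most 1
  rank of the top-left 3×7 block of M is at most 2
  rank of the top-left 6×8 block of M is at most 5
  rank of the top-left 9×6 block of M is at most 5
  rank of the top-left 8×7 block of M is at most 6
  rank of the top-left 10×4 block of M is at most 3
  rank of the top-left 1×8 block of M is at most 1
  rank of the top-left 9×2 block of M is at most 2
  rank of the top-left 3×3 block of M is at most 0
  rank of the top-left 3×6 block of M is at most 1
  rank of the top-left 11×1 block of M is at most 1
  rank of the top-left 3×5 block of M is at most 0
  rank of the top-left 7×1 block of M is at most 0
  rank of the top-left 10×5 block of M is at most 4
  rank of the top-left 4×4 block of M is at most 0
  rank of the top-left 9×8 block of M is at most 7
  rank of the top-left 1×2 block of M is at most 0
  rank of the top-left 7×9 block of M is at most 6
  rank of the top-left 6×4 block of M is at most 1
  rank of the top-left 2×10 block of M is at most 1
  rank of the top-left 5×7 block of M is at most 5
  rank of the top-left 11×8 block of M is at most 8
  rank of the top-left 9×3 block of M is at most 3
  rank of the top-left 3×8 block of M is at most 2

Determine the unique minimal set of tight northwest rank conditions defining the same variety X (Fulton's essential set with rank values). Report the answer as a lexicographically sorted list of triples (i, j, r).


Propagating the 24 rank bounds to every northwest block:

  i=1: 0 0 0 0 0 1 1 1 1 1 1
  i=2: 0 0 0 0 0 1 1 1 1 1 2
  i=3: 0 0 0 0 0 1 2 2 2 2 3
  i=4: 0 0 0 0 1 2 3 3 3 3 4
  i=5: 0 1 1 1 2 3 4 4 4 4 5
  i=6: 0 1 1 1 2 3 4 5 5 5 6
  i=7: 0 1 2 2 3 4 5 6 6 6 7
  i=8: 1 2 3 3 4 5 6 7 7 7 8
  i=9: 1 2 3 3 4 5 6 7 8 8 9
  i=10: 1 2 3 3 4 5 6 7 8 9 10
  i=11: 1 2 3 4 5 6 7 8 9 10 11

giving w = (6, 11, 7, 5, 2, 8, 3, 1, 9, 10, 4) via Δ²R.

6 SE-corners of the 30-cell Rothe diagram give Ess(w):

[(2, 10, 1), (3, 5, 0), (4, 4, 0), (6, 4, 1), (7, 1, 0), (10, 4, 3)]


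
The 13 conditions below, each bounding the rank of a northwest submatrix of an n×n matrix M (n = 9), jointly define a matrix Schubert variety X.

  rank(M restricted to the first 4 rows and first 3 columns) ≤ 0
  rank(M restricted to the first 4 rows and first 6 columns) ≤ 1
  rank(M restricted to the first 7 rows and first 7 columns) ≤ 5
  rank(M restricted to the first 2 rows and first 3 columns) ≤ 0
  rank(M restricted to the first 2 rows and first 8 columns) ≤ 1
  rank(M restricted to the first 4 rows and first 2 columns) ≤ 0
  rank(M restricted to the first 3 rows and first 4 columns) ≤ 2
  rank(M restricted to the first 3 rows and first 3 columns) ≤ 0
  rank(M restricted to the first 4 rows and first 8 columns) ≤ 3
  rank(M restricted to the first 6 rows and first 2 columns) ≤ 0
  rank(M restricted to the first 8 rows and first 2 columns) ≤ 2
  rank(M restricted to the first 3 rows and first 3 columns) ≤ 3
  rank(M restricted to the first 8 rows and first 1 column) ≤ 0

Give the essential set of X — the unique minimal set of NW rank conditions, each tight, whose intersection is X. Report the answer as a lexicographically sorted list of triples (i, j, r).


Reconstructing r_w from the 13 given conditions:

  R[1]: 0, 0, 0, 1, 1, 1, 1, 1, 1
  R[2]: 0, 0, 0, 1, 1, 1, 1, 1, 2
  R[3]: 0, 0, 0, 1, 1, 1, 2, 2, 3
  R[4]: 0, 0, 0, 1, 1, 1, 2, 3, 4
  R[5]: 0, 0, 1, 2, 2, 2, 3, 4, 5
  R[6]: 0, 0, 1, 2, 3, 3, 4, 5, 6
  R[7]: 0, 1, 2, 3, 4, 4, 5, 6, 7
  R[8]: 0, 1, 2, 3, 4, 5, 6, 7, 8
  R[9]: 1, 2, 3, 4, 5, 6, 7, 8, 9

giving w = (4, 9, 7, 8, 3, 5, 2, 6, 1) via Δ²R.

ℓ(w)=26; the 5 essential cells (i,j,r):

[(2, 8, 1), (4, 3, 0), (4, 6, 1), (6, 2, 0), (8, 1, 0)]


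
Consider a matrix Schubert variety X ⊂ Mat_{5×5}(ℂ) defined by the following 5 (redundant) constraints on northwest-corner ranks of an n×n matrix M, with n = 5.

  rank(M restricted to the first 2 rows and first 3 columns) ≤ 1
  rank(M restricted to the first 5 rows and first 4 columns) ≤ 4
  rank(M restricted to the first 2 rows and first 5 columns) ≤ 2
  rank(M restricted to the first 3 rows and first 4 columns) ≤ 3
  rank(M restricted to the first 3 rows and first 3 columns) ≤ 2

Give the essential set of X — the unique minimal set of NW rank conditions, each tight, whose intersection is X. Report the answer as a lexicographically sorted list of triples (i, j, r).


Propagating the 5 rank bounds to every northwest block:

  1 1 1 1 1
  1 1 1 2 2
  1 2 2 3 3
  1 2 3 4 4
  1 2 3 4 5

second differences of R give the permutation w = (1, 4, 2, 3, 5).

1 SE-corner of the 2-cell Rothe diagram gives Ess(w):

[(2, 3, 1)]


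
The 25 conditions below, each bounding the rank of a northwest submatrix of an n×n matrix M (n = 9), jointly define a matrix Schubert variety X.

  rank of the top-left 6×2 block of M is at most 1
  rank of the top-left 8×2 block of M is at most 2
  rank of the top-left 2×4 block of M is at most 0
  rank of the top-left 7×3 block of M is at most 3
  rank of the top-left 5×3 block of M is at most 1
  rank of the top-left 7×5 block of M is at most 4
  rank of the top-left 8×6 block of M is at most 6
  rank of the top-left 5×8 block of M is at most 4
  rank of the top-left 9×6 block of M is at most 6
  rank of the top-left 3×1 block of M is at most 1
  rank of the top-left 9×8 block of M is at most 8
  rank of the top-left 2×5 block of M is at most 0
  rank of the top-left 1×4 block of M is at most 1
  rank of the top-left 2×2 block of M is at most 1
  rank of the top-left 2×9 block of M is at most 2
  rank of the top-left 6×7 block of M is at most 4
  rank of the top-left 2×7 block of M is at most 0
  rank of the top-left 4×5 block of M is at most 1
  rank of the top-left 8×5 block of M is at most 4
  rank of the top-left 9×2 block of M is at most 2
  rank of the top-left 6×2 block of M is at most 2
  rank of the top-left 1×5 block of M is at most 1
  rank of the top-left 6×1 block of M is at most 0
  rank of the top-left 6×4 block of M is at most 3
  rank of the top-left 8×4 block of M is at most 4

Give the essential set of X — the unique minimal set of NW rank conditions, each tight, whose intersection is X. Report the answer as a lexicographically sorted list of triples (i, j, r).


The tightest implied rank at each (i,j), from the 25 conditions:

  R[1]: 0  0  0  0  0  0  0  1  1
  R[2]: 0  0  0  0  0  0  0  1  2
  R[3]: 0  1  1  1  1  1  1  2  3
  R[4]: 0  1  1  1  1  2  2  3  4
  R[5]: 0  1  1  2  2  3  3  4  5
  R[6]: 0  1  2  3  3  4  4  5  6
  R[7]: 1  2  3  4  4  5  5  6  7
  R[8]: 1  2  3  4  4  5  6  7  8
  R[9]: 1  2  3  4  5  6  7  8  9

the unique w with this rank table is (8, 9, 2, 6, 4, 3, 1, 7, 5).

D(w) has 23 cells with 5 SE-corners; essential set:

[(2, 7, 0), (4, 5, 1), (5, 3, 1), (6, 1, 0), (8, 5, 4)]


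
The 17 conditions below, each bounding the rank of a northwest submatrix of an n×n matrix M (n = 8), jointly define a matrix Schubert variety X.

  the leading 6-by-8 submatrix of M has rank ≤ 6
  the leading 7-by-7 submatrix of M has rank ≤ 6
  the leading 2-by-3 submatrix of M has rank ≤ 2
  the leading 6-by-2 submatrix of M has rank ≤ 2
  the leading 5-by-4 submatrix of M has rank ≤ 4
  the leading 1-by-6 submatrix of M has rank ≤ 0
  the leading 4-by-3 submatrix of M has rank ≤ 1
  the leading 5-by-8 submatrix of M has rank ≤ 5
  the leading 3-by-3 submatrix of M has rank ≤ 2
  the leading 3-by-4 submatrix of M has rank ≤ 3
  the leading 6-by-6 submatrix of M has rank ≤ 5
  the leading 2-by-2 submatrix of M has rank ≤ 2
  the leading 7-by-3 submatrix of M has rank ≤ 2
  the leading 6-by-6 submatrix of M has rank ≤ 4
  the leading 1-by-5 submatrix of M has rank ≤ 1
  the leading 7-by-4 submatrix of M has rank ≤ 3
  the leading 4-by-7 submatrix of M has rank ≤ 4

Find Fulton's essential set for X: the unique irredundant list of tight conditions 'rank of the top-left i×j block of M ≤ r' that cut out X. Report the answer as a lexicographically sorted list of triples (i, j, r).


Recovering R(i,j) via the rank-extension bound from the 17 conditions:

  0 0 0 0 0 0 1 1
  1 1 1 1 1 1 2 2
  1 1 1 2 2 2 3 3
  1 1 1 2 3 3 4 4
  1 2 2 3 4 4 5 5
  1 2 2 3 4 4 5 6
  1 2 2 3 4 5 6 7
  1 2 3 4 5 6 7 8

hence w(1..8) = (7, 1, 4, 5, 2, 8, 6, 3).

ℓ(w)=13; the 4 essential cells (i,j,r):

[(1, 6, 0), (4, 3, 1), (6, 6, 4), (7, 3, 2)]


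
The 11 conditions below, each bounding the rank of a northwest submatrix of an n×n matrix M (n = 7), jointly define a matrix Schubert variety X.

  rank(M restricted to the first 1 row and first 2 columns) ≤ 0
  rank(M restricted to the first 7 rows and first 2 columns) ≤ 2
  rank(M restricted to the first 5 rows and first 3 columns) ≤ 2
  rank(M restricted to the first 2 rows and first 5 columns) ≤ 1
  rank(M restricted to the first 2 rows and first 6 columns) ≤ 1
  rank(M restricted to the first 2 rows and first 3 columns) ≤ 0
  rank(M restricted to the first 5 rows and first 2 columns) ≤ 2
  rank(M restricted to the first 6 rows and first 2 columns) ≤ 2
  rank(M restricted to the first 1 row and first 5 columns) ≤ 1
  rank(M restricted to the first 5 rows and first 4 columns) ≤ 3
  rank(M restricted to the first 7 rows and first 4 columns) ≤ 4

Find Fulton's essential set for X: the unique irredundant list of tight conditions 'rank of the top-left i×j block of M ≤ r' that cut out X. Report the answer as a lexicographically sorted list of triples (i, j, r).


Recovering R(i,j) via the rank-extension bound from the 11 conditions:

  0  0  0  1  1  1  1
  0  0  0  1  1  1  2
  1  1  1  2  2  2  3
  1  2  2  3  3  3  4
  1  2  2  3  4  4  5
  1  2  3  4  5  5  6
  1  2  3  4  5  6  7

the unique w with this rank table is (4, 7, 1, 2, 5, 3, 6).

Rothe diagram D(w) (9 cells), 3 SE-corners (essential conditions):

[(2, 3, 0), (2, 6, 1), (5, 3, 2)]


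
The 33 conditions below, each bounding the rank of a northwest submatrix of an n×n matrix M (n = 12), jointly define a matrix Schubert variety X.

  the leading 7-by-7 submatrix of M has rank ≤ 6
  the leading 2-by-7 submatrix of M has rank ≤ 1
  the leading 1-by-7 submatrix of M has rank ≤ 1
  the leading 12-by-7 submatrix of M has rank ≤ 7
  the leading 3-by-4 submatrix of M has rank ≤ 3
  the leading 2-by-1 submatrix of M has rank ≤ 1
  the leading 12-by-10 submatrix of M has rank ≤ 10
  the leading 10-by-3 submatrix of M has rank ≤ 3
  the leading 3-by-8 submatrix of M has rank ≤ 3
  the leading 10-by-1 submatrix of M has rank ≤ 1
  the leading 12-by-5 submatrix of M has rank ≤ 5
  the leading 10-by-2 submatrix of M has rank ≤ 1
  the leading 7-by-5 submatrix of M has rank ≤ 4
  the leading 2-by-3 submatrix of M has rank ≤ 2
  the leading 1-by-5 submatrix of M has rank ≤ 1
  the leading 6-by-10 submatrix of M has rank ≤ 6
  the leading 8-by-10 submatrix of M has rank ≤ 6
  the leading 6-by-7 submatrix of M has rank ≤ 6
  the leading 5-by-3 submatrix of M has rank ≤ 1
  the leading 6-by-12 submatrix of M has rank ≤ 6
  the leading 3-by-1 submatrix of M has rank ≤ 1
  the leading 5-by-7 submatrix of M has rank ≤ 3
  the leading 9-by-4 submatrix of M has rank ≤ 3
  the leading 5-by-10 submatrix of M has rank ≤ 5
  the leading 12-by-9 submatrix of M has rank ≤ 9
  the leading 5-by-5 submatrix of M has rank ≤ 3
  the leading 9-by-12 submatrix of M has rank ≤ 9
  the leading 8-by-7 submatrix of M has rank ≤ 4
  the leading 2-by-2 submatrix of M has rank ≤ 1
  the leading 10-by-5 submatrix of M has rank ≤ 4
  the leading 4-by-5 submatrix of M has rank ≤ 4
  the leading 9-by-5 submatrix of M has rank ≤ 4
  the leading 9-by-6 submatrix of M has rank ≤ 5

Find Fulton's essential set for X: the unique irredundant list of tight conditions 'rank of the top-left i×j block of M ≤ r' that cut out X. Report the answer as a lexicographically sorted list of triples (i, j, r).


Rank table r_w(12×12) implied by the 33 constraints:

  1 | 1 | 1 | 1 | 1 | 1 | 1 | 1 | 1 | 1 | 1 | 1
  1 | 1 | 1 | 1 | 1 | 1 | 1 | 2 | 2 | 2 | 2 | 2
  1 | 1 | 1 | 2 | 2 | 2 | 2 | 3 | 3 | 3 | 3 | 3
  1 | 1 | 1 | 2 | 3 | 3 | 3 | 4 | 4 | 4 | 4 | 4
  1 | 1 | 1 | 2 | 3 | 3 | 3 | 4 | 5 | 5 | 5 | 5
  1 | 1 | 2 | 3 | 4 | 4 | 4 | 5 | 6 | 6 | 6 | 6
  1 | 1 | 2 | 3 | 4 | 4 | 4 | 5 | 6 | 6 | 7 | 7
  1 | 1 | 2 | 3 | 4 | 4 | 4 | 5 | 6 | 6 | 7 | 8
  1 | 1 | 2 | 3 | 4 | 5 | 5 | 6 | 7 | 7 | 8 | 9
  1 | 1 | 2 | 3 | 4 | 5 | 6 | 7 | 8 | 8 | 9 | 10
  1 | 2 | 3 | 4 | 5 | 6 | 7 | 8 | 9 | 9 | 10 | 11
  1 | 2 | 3 | 4 | 5 | 6 | 7 | 8 | 9 | 10 | 11 | 12

second differences of R give the permutation w = (1, 8, 4, 5, 9, 3, 11, 12, 6, 7, 2, 10).

D(w) has 25 cells with 6 SE-corners; essential set:

[(2, 7, 1), (5, 3, 1), (5, 7, 3), (8, 7, 4), (8, 10, 6), (10, 2, 1)]


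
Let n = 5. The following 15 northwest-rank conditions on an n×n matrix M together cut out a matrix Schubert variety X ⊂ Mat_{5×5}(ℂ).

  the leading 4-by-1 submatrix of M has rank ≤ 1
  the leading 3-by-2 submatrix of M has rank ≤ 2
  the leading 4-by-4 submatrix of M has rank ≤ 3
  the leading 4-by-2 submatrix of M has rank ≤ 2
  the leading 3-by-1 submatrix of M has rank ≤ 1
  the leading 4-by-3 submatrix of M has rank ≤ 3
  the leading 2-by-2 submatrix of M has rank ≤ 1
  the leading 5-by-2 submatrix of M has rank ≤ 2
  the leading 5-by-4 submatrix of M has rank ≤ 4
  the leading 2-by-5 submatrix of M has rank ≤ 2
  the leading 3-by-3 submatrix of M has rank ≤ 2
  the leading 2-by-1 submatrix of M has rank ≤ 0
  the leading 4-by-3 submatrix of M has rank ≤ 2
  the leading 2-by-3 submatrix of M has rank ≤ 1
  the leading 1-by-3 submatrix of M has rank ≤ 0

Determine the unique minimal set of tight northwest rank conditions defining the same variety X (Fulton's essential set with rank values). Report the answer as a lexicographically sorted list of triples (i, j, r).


Reconstructing r_w from the 15 given conditions:

  0 0 0 1 1
  0 1 1 2 2
  1 2 2 3 3
  1 2 2 3 4
  1 2 3 4 5

reading off 1-entries of Δ²R: w = (4, 2, 1, 5, 3).

|D(w)|=5, |Ess(w)|=3:

[(1, 3, 0), (2, 1, 0), (4, 3, 2)]


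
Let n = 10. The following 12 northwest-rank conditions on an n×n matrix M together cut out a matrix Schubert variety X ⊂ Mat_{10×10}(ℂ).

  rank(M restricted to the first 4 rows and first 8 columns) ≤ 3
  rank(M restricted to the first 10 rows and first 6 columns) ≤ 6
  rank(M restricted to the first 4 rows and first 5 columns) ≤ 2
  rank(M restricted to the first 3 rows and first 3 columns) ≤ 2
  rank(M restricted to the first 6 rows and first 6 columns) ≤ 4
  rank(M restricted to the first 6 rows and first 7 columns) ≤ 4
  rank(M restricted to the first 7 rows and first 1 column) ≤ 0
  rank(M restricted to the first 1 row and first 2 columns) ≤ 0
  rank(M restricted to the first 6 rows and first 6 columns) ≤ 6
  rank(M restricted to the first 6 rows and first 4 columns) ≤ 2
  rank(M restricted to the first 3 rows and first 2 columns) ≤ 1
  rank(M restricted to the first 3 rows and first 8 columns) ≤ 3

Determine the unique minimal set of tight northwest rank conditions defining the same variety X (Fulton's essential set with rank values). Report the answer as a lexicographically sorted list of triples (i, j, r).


Reconstructing r_w from the 12 given conditions:

  0 | 0 | 1 | 1 | 1 | 1 | 1 | 1 | 1 | 1
  0 | 1 | 2 | 2 | 2 | 2 | 2 | 2 | 2 | 2
  0 | 1 | 2 | 2 | 2 | 3 | 3 | 3 | 3 | 3
  0 | 1 | 2 | 2 | 2 | 3 | 3 | 3 | 4 | 4
  0 | 1 | 2 | 2 | 3 | 4 | 4 | 4 | 5 | 5
  0 | 1 | 2 | 2 | 3 | 4 | 4 | 5 | 6 | 6
  0 | 1 | 2 | 3 | 4 | 5 | 5 | 6 | 7 | 7
  1 | 2 | 3 | 4 | 5 | 6 | 6 | 7 | 8 | 8
  1 | 2 | 3 | 4 | 5 | 6 | 7 | 8 | 9 | 9
  1 | 2 | 3 | 4 | 5 | 6 | 7 | 8 | 9 | 10

the unique w with this rank table is (3, 2, 6, 9, 5, 8, 4, 1, 7, 10).

Rothe diagram D(w) (17 cells), 6 SE-corners (essential conditions):

[(1, 2, 0), (4, 5, 2), (4, 8, 3), (6, 4, 2), (6, 7, 4), (7, 1, 0)]


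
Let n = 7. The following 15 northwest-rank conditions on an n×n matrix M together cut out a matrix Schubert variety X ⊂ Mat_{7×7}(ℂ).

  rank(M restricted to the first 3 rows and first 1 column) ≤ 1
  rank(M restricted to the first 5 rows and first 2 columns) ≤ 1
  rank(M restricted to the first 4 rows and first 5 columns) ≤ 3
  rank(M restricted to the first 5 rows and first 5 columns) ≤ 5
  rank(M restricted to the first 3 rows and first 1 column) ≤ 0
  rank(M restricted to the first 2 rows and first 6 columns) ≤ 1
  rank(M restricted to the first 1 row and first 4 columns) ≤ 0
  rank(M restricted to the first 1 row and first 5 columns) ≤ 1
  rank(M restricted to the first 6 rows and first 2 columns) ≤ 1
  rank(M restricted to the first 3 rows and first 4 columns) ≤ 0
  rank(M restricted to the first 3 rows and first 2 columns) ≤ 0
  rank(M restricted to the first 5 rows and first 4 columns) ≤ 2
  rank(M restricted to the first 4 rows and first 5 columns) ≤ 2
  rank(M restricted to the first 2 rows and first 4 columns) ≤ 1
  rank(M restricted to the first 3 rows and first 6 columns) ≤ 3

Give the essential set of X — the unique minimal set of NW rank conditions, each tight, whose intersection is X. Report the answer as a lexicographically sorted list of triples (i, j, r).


Computing R[i][j] = min implied NW-rank bound (n=7, 15 conditions):

  0 | 0 | 0 | 0 | 1 | 1 | 1
  0 | 0 | 0 | 0 | 1 | 1 | 2
  0 | 0 | 0 | 0 | 1 | 2 | 3
  1 | 1 | 1 | 1 | 2 | 3 | 4
  1 | 1 | 2 | 2 | 3 | 4 | 5
  1 | 1 | 2 | 3 | 4 | 5 | 6
  1 | 2 | 3 | 4 | 5 | 6 | 7

giving w = (5, 7, 6, 1, 3, 4, 2) via Δ²R.

ℓ(w)=15; the 3 essential cells (i,j,r):

[(2, 6, 1), (3, 4, 0), (6, 2, 1)]


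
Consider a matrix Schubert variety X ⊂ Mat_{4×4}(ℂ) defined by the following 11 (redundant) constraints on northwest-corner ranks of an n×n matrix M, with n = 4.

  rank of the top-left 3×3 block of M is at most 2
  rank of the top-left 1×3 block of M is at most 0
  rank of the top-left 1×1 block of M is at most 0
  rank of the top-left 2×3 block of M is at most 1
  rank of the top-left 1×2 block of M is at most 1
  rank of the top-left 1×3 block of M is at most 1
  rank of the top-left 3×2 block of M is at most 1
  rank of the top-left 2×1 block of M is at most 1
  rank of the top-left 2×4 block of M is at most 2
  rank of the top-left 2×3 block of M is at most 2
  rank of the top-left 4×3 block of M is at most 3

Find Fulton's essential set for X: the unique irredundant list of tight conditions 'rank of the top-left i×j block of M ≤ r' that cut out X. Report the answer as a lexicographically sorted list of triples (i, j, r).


Computing R[i][j] = min implied NW-rank bound (n=4, 11 conditions):

  0  0  0  1
  1  1  1  2
  1  1  2  3
  1  2  3  4

giving w = (4, 1, 3, 2) via Δ²R.

|D(w)|=4, |Ess(w)|=2:

[(1, 3, 0), (3, 2, 1)]


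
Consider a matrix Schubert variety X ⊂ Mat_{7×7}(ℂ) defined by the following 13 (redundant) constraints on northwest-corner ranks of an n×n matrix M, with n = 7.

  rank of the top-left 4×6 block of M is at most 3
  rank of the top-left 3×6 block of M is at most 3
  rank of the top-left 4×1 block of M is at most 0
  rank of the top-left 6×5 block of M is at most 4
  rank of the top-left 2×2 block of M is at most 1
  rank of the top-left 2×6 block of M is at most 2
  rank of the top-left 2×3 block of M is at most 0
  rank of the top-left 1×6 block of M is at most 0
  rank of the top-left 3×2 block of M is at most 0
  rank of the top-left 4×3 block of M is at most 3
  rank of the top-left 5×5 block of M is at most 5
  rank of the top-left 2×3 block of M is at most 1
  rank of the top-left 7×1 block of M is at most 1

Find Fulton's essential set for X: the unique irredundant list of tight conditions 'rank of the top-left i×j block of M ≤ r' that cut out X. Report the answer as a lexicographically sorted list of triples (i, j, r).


Rank table r_w(7×7) implied by the 13 constraints:

  row 1: 0, 0, 0, 0, 0, 0, 1
  row 2: 0, 0, 0, 1, 1, 1, 2
  row 3: 0, 0, 1, 2, 2, 2, 3
  row 4: 0, 1, 2, 3, 3, 3, 4
  row 5: 1, 2, 3, 4, 4, 4, 5
  row 6: 1, 2, 3, 4, 4, 5, 6
  row 7: 1, 2, 3, 4, 5, 6, 7

second differences of R give the permutation w = (7, 4, 3, 2, 1, 6, 5).

ℓ(w)=13; the 5 essential cells (i,j,r):

[(1, 6, 0), (2, 3, 0), (3, 2, 0), (4, 1, 0), (6, 5, 4)]


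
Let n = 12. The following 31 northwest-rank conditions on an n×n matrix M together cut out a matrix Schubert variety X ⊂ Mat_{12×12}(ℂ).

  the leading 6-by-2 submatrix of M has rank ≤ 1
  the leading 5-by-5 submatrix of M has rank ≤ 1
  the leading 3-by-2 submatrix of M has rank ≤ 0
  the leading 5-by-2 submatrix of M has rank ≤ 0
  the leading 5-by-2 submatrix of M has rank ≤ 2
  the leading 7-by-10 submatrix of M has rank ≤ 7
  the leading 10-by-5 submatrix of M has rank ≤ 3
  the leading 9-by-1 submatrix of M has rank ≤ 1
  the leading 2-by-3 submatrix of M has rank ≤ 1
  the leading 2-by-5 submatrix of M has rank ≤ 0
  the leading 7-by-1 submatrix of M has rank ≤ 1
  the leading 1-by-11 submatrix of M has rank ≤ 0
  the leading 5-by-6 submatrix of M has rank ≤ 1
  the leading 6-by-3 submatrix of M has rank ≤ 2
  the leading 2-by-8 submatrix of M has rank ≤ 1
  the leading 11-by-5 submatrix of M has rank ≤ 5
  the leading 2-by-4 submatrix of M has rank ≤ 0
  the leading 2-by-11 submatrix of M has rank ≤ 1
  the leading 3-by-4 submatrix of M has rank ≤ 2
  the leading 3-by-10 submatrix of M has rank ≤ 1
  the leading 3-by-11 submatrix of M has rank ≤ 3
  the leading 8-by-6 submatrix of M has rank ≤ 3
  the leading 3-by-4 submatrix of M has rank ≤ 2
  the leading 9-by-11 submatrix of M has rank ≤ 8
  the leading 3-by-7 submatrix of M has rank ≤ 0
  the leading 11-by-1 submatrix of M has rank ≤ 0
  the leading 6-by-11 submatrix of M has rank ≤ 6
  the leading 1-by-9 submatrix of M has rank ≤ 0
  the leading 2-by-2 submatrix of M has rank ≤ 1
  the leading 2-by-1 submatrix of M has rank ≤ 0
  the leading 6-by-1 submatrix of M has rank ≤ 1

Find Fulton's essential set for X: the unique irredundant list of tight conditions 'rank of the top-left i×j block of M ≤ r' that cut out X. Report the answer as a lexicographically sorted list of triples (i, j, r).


Rank table r_w(12×12) implied by the 31 constraints:

  R[1]: 0, 0, 0, 0, 0, 0, 0, 0, 0, 0, 0, 1
  R[2]: 0, 0, 0, 0, 0, 0, 0, 1, 1, 1, 1, 2
  R[3]: 0, 0, 0, 0, 0, 0, 0, 1, 1, 1, 2, 3
  R[4]: 0, 0, 1, 1, 1, 1, 1, 2, 2, 2, 3, 4
  R[5]: 0, 0, 1, 1, 1, 1, 2, 3, 3, 3, 4, 5
  R[6]: 0, 1, 2, 2, 2, 2, 3, 4, 4, 4, 5, 6
  R[7]: 0, 1, 2, 3, 3, 3, 4, 5, 5, 5, 6, 7
  R[8]: 0, 1, 2, 3, 3, 3, 4, 5, 6, 6, 7, 8
  R[9]: 0, 1, 2, 3, 3, 4, 5, 6, 7, 7, 8, 9
  R[10]: 0, 1, 2, 3, 3, 4, 5, 6, 7, 8, 9, 10
  R[11]: 0, 1, 2, 3, 4, 5, 6, 7, 8, 9, 10, 11
  R[12]: 1, 2, 3, 4, 5, 6, 7, 8, 9, 10, 11, 12

second differences of R give the permutation w = (12, 8, 11, 3, 7, 2, 4, 9, 6, 10, 5, 1).

ℓ(w)=44; the 8 essential cells (i,j,r):

[(1, 11, 0), (3, 7, 0), (3, 10, 1), (5, 2, 0), (5, 6, 1), (8, 6, 3), (10, 5, 3), (11, 1, 0)]


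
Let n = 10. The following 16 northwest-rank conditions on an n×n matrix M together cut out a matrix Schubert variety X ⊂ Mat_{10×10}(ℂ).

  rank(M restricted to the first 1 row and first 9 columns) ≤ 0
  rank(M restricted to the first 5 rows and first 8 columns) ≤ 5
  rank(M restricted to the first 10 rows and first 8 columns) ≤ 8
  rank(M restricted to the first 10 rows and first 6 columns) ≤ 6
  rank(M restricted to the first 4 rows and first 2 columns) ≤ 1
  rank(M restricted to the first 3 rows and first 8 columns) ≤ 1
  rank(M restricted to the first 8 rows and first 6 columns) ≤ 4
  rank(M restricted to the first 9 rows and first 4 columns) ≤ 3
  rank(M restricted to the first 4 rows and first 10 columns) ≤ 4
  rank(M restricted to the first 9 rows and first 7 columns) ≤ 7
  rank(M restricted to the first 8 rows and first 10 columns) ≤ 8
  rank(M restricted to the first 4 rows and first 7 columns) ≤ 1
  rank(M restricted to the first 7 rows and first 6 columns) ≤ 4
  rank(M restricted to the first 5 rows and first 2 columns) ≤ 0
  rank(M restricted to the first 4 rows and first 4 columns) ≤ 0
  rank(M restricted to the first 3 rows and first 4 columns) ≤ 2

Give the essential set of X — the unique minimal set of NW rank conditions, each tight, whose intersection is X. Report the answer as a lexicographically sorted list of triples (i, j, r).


The tightest implied rank at each (i,j), from the 16 conditions:

  0  0  0  0  0  0  0  0  0  1
  0  0  0  0  1  1  1  1  1  2
  0  0  0  0  1  1  1  1  2  3
  0  0  0  0  1  1  1  2  3  4
  0  0  1  1  2  2  2  3  4  5
  1  1  2  2  3  3  3  4  5  6
  1  2  3  3  4  4  4  5  6  7
  1  2  3  3  4  4  5  6  7  8
  1  2  3  3  4  5  6  7  8  9
  1  2  3  4  5  6  7  8  9  10

so w = (10, 5, 9, 8, 3, 1, 2, 7, 6, 4).

7 SE-corners of the 31-cell Rothe diagram give Ess(w):

[(1, 9, 0), (3, 8, 1), (4, 4, 0), (4, 7, 1), (5, 2, 0), (8, 6, 4), (9, 4, 3)]


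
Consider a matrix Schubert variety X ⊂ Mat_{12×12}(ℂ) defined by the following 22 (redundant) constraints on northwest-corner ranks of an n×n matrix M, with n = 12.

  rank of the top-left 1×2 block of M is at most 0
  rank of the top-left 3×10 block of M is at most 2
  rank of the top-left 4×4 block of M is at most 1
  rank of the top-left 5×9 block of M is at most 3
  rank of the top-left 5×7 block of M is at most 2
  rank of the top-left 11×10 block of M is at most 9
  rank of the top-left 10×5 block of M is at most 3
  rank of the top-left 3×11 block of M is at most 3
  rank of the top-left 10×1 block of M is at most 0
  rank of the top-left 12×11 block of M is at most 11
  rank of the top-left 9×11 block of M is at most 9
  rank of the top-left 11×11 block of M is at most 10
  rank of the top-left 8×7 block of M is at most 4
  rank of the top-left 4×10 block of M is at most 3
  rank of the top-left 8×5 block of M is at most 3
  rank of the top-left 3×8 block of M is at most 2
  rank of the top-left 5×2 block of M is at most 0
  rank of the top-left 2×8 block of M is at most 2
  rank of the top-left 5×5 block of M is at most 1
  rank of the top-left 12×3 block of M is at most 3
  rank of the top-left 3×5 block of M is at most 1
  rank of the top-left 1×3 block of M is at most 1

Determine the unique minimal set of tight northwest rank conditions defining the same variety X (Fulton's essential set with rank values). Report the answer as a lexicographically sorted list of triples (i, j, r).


Propagating the 22 rank bounds to every northwest block:

  0 0 1 1 1 1 1 1 1 1 1 1
  0 0 1 1 1 2 2 2 2 2 2 2
  0 0 1 1 1 2 2 2 2 2 3 3
  0 0 1 1 1 2 2 3 3 3 4 4
  0 0 1 1 1 2 2 3 3 4 5 5
  0 1 2 2 2 3 3 4 4 5 6 6
  0 1 2 3 3 4 4 5 5 6 7 7
  0 1 2 3 3 4 4 5 6 7 8 8
  0 1 2 3 3 4 5 6 7 8 9 9
  0 1 2 3 3 4 5 6 7 8 9 10
  1 2 3 4 4 5 6 7 8 9 10 11
  1 2 3 4 5 6 7 8 9 10 11 12

the unique w with this rank table is (3, 6, 11, 8, 10, 2, 4, 9, 7, 12, 1, 5).

ℓ(w)=34; the 8 essential cells (i,j,r):

[(3, 10, 2), (5, 2, 0), (5, 5, 1), (5, 7, 2), (5, 9, 3), (8, 7, 4), (10, 1, 0), (10, 5, 3)]


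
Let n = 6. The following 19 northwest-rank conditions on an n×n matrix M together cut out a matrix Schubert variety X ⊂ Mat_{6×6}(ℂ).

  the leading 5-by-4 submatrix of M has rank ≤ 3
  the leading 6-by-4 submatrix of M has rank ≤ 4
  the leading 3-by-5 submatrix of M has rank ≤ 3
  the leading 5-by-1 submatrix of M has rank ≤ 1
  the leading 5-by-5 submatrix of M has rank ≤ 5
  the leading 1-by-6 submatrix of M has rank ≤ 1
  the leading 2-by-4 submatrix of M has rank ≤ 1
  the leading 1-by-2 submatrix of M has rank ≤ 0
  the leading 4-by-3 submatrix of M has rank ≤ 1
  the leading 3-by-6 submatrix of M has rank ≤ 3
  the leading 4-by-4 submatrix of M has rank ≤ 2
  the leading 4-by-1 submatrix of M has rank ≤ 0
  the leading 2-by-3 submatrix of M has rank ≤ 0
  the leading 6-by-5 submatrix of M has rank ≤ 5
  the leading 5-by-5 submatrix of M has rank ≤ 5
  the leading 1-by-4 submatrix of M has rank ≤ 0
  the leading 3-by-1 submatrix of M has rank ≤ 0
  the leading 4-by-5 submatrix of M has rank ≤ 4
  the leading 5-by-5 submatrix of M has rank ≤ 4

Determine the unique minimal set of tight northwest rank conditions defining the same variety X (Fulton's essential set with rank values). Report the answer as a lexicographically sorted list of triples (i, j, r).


Propagating the 19 rank bounds to every northwest block:

  row 1: 0 | 0 | 0 | 0 | 1 | 1
  row 2: 0 | 0 | 0 | 1 | 2 | 2
  row 3: 0 | 1 | 1 | 2 | 3 | 3
  row 4: 0 | 1 | 1 | 2 | 3 | 4
  row 5: 1 | 2 | 2 | 3 | 4 | 5
  row 6: 1 | 2 | 3 | 4 | 5 | 6

hence w(1..6) = (5, 4, 2, 6, 1, 3).

Fulton essential set (4 of the 10 Rothe cells):

[(1, 4, 0), (2, 3, 0), (4, 1, 0), (4, 3, 1)]


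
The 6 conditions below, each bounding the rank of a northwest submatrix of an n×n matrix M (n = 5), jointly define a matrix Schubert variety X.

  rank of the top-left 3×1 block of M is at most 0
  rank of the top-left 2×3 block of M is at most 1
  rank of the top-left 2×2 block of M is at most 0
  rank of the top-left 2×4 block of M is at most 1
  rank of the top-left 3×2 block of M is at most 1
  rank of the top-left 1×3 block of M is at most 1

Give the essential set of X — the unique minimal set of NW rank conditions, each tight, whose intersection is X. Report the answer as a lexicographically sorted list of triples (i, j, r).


Propagating the 6 rank bounds to every northwest block:

  0 0 1 1 1
  0 0 1 1 2
  0 1 2 2 3
  1 2 3 3 4
  1 2 3 4 5

second differences of R give the permutation w = (3, 5, 2, 1, 4).

Fulton essential set (3 of the 6 Rothe cells):

[(2, 2, 0), (2, 4, 1), (3, 1, 0)]
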